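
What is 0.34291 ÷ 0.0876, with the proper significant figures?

3.91

0.34291 ÷ 0.0876 = 3.91449771689…
Multiplication/division keeps the fewest significant figures: 0.34291 → 5 s.f., 0.0876 → 3 s.f.; limit is 3.
Rounded to 3 significant figures: 3.91.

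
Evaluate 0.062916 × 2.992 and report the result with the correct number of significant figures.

0.062916 × 2.992 = 0.188244672
Multiplication/division keeps the fewest significant figures: 0.062916 → 5 s.f., 2.992 → 4 s.f.; limit is 4.
Rounded to 4 significant figures: 0.1882.

0.1882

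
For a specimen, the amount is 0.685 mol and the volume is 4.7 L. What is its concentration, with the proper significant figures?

concentration = 0.685 mol ÷ 4.7 L = 0.145744680851… mol/L.
0.685 has 3 significant figures; 4.7 has 2.
Division/multiplication keeps the fewest: 2 significant figures.
Rounded: 0.15 mol/L.

0.15 mol/L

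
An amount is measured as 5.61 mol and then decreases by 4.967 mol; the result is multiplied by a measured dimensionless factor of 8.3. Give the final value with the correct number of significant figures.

5.61 mol − 4.967 mol = 0.643 mol; the difference is limited to 2 decimal places (2 s.f.).
Carrying full precision, 0.643 × 8.3 = 5.3369 mol; 8.3 has 2 s.f., so the result keeps min(2, 2) = 2 s.f.
Rounded to 2 significant figures: 5.3 mol.

5.3 mol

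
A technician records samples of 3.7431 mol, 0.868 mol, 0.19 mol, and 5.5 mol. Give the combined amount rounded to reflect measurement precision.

3.7431 mol + 0.868 mol + 0.19 mol + 5.5 mol = 10.3011 mol.
Addition/subtraction keeps the fewest decimal places: 3.7431 → 4 decimal places, 0.868 → 3 decimal places, 0.19 → 2 decimal places, 5.5 → 1 decimal place; limit is 1.
Rounded to 1 decimal place: 10.3 mol.

10.3 mol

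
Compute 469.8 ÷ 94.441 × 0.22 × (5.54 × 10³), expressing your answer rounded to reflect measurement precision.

6.1 × 10³

469.8 ÷ 94.441 × 0.22 × (5.54 × 10³) = 6062.96248451…
Multiplication/division keeps the fewest significant figures: 469.8 → 4 s.f., 94.441 → 5 s.f., 0.22 → 2 s.f., 5.54 × 10³ → 3 s.f.; limit is 2.
Rounded to 2 significant figures: 6.1 × 10³.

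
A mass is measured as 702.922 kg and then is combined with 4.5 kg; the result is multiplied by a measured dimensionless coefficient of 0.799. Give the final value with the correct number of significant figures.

565 kg

702.922 kg + 4.5 kg = 707.422 kg; the sum is limited to 1 decimal place (4 s.f.).
Carrying full precision, 707.422 × 0.799 = 565.230178 kg; 0.799 has 3 s.f., so the result keeps min(4, 3) = 3 s.f.
Rounded to 3 significant figures: 565 kg.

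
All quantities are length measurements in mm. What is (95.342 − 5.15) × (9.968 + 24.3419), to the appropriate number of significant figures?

3094 mm²

95.342 − 5.15 = 90.192, limited to 2 d.p. → 4 s.f.; 9.968 + 24.3419 = 34.3099, limited to 3 d.p. → 5 s.f.
Carrying full precision, 90.192 × 34.3099 = 3094.4785008; keep min(4, 5) = 4 s.f.
Rounded to 4 significant figures: 3094 mm².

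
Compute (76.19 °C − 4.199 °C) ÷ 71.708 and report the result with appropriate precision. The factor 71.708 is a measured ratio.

76.19 °C − 4.199 °C = 71.991 °C; the difference is limited to 2 decimal places (4 s.f.).
Carrying full precision, 71.991 ÷ 71.708 = 1.00394656105… °C; 71.708 has 5 s.f., so the result keeps min(4, 5) = 4 s.f.
Rounded to 4 significant figures: 1.004 °C.

1.004 °C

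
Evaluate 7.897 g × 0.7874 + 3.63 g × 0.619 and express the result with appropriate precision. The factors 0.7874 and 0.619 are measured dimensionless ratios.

7.897 × 0.7874 = 6.2180978 → 6.218 g (4 s.f., last digit at the 10^-3 place).
3.63 × 0.619 = 2.24697 → 2.25 g (3 s.f., last digit at the 10^-2 place).
Sum: 8.4650678 g; keep the coarser place, 10^-2.
Result: 8.47 g.

8.47 g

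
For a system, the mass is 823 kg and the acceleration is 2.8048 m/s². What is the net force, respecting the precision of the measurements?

2.31 × 10^3 N

net force = 823 kg × 2.8048 m/s² = 2308.3504 N.
823 has 3 significant figures; 2.8048 has 5.
Division/multiplication keeps the fewest: 3 significant figures.
Rounded: 2.31 × 10^3 N.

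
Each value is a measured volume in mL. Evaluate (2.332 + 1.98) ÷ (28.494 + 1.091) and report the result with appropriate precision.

2.332 + 1.98 = 4.312, limited to 2 d.p. → 3 s.f.; 28.494 + 1.091 = 29.585, limited to 3 d.p. → 5 s.f.
Carrying full precision, 4.312 ÷ 29.585 = 0.145749535237…; keep min(3, 5) = 3 s.f.
Rounded to 3 significant figures: 1.46 × 10^-1.

1.46 × 10^-1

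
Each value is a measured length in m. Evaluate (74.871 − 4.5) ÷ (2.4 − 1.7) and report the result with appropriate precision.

74.871 − 4.5 = 70.371, limited to 1 d.p. → 3 s.f.; 2.4 − 1.7 = 0.7, limited to 1 d.p. → 1 s.f.
Carrying full precision, 70.371 ÷ 0.7 = 100.53; keep min(3, 1) = 1 s.f.
Rounded to 1 significant figure: 1 × 10^2.

1 × 10^2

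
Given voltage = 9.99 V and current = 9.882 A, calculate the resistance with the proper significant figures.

resistance = 9.99 V ÷ 9.882 A = 1.01092896175… Ω.
9.99 has 3 significant figures; 9.882 has 4.
Division/multiplication keeps the fewest: 3 significant figures.
Rounded: 1.01 Ω.

1.01 Ω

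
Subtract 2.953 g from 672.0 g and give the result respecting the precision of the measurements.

669.0 g

672.0 g − 2.953 g = 669.047 g.
Addition/subtraction keeps the fewest decimal places: 672.0 → 1 decimal place, 2.953 → 3 decimal places; limit is 1.
Rounded to 1 decimal place: 669.0 g.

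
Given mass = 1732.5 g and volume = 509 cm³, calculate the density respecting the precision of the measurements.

density = 1732.5 g ÷ 509 cm³ = 3.40373280943… g/cm³.
1732.5 has 5 significant figures; 509 has 3.
Division/multiplication keeps the fewest: 3 significant figures.
Rounded: 3.40 g/cm³.

3.40 g/cm³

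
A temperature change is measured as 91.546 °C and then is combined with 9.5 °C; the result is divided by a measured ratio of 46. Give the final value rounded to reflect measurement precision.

91.546 °C + 9.5 °C = 101.046 °C; the sum is limited to 1 decimal place (4 s.f.).
Carrying full precision, 101.046 ÷ 46 = 2.19665217391… °C; 46 has 2 s.f., so the result keeps min(4, 2) = 2 s.f.
Rounded to 2 significant figures: 2.2 °C.

2.2 °C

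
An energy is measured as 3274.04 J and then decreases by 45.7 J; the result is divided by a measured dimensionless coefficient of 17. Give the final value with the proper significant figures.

1.9 × 10² J

3274.04 J − 45.7 J = 3228.34 J; the difference is limited to 1 decimal place (5 s.f.).
Carrying full precision, 3228.34 ÷ 17 = 189.902352941… J; 17 has 2 s.f., so the result keeps min(5, 2) = 2 s.f.
Rounded to 2 significant figures: 1.9 × 10² J.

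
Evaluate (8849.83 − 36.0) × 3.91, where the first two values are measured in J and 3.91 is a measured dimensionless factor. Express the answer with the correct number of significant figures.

8849.83 J − 36.0 J = 8813.83 J; the difference is limited to 1 decimal place (5 s.f.).
Carrying full precision, 8813.83 × 3.91 = 34462.0753 J; 3.91 has 3 s.f., so the result keeps min(5, 3) = 3 s.f.
Rounded to 3 significant figures: 3.45 × 10⁴ J.

3.45 × 10⁴ J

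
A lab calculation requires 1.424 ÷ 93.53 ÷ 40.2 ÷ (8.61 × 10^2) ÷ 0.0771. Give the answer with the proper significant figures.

1.424 ÷ 93.53 ÷ 40.2 ÷ (8.61 × 10^2) ÷ 0.0771 = 0.00000570526041383…
Multiplication/division keeps the fewest significant figures: 1.424 → 4 s.f., 93.53 → 4 s.f., 40.2 → 3 s.f., 8.61 × 10^2 → 3 s.f., 0.0771 → 3 s.f.; limit is 3.
Rounded to 3 significant figures: 5.71 × 10^-6.

5.71 × 10^-6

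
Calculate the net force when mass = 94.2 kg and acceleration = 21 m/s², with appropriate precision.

net force = 94.2 kg × 21 m/s² = 1978.2 N.
94.2 has 3 significant figures; 21 has 2.
Division/multiplication keeps the fewest: 2 significant figures.
Rounded: 2.0 × 10³ N.

2.0 × 10³ N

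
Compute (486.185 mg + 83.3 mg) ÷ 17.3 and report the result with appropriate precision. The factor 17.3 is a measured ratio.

486.185 mg + 83.3 mg = 569.485 mg; the sum is limited to 1 decimal place (4 s.f.).
Carrying full precision, 569.485 ÷ 17.3 = 32.9182080925… mg; 17.3 has 3 s.f., so the result keeps min(4, 3) = 3 s.f.
Rounded to 3 significant figures: 32.9 mg.

32.9 mg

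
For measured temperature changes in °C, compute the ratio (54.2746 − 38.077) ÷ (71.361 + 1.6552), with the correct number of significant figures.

0.22184

54.2746 − 38.077 = 16.1976, limited to 3 d.p. → 5 s.f.; 71.361 + 1.6552 = 73.0162, limited to 3 d.p. → 5 s.f.
Carrying full precision, 16.1976 ÷ 73.0162 = 0.221835702214…; keep min(5, 5) = 5 s.f.
Rounded to 5 significant figures: 0.22184.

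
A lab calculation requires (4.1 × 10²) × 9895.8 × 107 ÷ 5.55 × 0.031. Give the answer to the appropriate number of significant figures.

(4.1 × 10²) × 9895.8 × 107 ÷ 5.55 × 0.031 = 2424863.26595…
Multiplication/division keeps the fewest significant figures: 4.1 × 10² → 2 s.f., 9895.8 → 5 s.f., 107 → 3 s.f., 5.55 → 3 s.f., 0.031 → 2 s.f.; limit is 2.
Rounded to 2 significant figures: 2.4 × 10⁶.

2.4 × 10⁶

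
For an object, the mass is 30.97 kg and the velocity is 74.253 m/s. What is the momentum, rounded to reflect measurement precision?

2300. kg·m/s

momentum = 30.97 kg × 74.253 m/s = 2299.61541 kg·m/s.
30.97 has 4 significant figures; 74.253 has 5.
Division/multiplication keeps the fewest: 4 significant figures.
Rounded: 2300. kg·m/s.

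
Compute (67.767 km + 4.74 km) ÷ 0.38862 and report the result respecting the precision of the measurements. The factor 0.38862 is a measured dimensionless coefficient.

67.767 km + 4.74 km = 72.507 km; the sum is limited to 2 decimal places (4 s.f.).
Carrying full precision, 72.507 ÷ 0.38862 = 186.575575112… km; 0.38862 has 5 s.f., so the result keeps min(4, 5) = 4 s.f.
Rounded to 4 significant figures: 186.6 km.

186.6 km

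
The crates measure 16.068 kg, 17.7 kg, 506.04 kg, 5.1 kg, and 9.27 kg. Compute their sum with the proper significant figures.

5.542 × 10^2 kg

16.068 kg + 17.7 kg + 506.04 kg + 5.1 kg + 9.27 kg = 554.178 kg.
Addition/subtraction keeps the fewest decimal places: 16.068 → 3 decimal places, 17.7 → 1 decimal place, 506.04 → 2 decimal places, 5.1 → 1 decimal place, 9.27 → 2 decimal places; limit is 1.
Rounded to 1 decimal place: 5.542 × 10^2 kg.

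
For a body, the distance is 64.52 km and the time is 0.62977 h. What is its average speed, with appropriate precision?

102.5 km/h

average speed = 64.52 km ÷ 0.62977 h = 102.45010083… km/h.
64.52 has 4 significant figures; 0.62977 has 5.
Division/multiplication keeps the fewest: 4 significant figures.
Rounded: 102.5 km/h.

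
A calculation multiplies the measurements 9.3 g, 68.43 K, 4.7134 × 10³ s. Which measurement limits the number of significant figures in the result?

9.3 g

9.3 g → 2 s.f.; 68.43 K → 4 s.f.; 4.7134 × 10³ s → 5 s.f.
The fewest is 2 significant figures, from 9.3 g.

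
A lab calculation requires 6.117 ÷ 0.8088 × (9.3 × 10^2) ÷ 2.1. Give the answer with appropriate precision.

3.3 × 10^3

6.117 ÷ 0.8088 × (9.3 × 10^2) ÷ 2.1 = 3349.35353964…
Multiplication/division keeps the fewest significant figures: 6.117 → 4 s.f., 0.8088 → 4 s.f., 9.3 × 10^2 → 2 s.f., 2.1 → 2 s.f.; limit is 2.
Rounded to 2 significant figures: 3.3 × 10^3.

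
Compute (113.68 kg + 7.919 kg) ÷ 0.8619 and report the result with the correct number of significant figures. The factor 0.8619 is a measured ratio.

141.1 kg

113.68 kg + 7.919 kg = 121.599 kg; the sum is limited to 2 decimal places (5 s.f.).
Carrying full precision, 121.599 ÷ 0.8619 = 141.082492168… kg; 0.8619 has 4 s.f., so the result keeps min(5, 4) = 4 s.f.
Rounded to 4 significant figures: 141.1 kg.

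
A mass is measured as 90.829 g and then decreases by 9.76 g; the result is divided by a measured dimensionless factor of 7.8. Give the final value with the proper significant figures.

90.829 g − 9.76 g = 81.069 g; the difference is limited to 2 decimal places (4 s.f.).
Carrying full precision, 81.069 ÷ 7.8 = 10.3934615385… g; 7.8 has 2 s.f., so the result keeps min(4, 2) = 2 s.f.
Rounded to 2 significant figures: 1.0 × 10¹ g.

1.0 × 10¹ g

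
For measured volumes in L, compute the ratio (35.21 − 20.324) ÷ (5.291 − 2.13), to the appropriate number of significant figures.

35.21 − 20.324 = 14.886, limited to 2 d.p. → 4 s.f.; 5.291 − 2.13 = 3.161, limited to 2 d.p. → 3 s.f.
Carrying full precision, 14.886 ÷ 3.161 = 4.7092692186…; keep min(4, 3) = 3 s.f.
Rounded to 3 significant figures: 4.71.

4.71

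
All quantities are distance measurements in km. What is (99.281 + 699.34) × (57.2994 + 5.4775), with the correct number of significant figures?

50135 km²

99.281 + 699.34 = 798.621, limited to 2 d.p. → 5 s.f.; 57.2994 + 5.4775 = 62.7769, limited to 4 d.p. → 6 s.f.
Carrying full precision, 798.621 × 62.7769 = 50134.9506549; keep min(5, 6) = 5 s.f.
Rounded to 5 significant figures: 50135 km².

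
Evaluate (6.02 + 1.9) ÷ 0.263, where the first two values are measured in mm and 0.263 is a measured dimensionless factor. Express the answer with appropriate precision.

30. mm

6.02 mm + 1.9 mm = 7.92 mm; the sum is limited to 1 decimal place (2 s.f.).
Carrying full precision, 7.92 ÷ 0.263 = 30.1140684411… mm; 0.263 has 3 s.f., so the result keeps min(2, 3) = 2 s.f.
Rounded to 2 significant figures: 30. mm.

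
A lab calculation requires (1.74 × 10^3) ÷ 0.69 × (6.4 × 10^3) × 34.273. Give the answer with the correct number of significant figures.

(1.74 × 10^3) ÷ 0.69 × (6.4 × 10^3) × 34.273 = 553136417.391…
Multiplication/division keeps the fewest significant figures: 1.74 × 10^3 → 3 s.f., 0.69 → 2 s.f., 6.4 × 10^3 → 2 s.f., 34.273 → 5 s.f.; limit is 2.
Rounded to 2 significant figures: 5.5 × 10^8.

5.5 × 10^8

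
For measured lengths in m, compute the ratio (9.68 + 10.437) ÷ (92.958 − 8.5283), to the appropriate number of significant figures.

9.68 + 10.437 = 20.117, limited to 2 d.p. → 4 s.f.; 92.958 − 8.5283 = 84.4297, limited to 3 d.p. → 5 s.f.
Carrying full precision, 20.117 ÷ 84.4297 = 0.238269234641…; keep min(4, 5) = 4 s.f.
Rounded to 4 significant figures: 0.2383.

0.2383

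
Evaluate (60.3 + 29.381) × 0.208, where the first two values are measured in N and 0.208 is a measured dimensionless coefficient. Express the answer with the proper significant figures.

60.3 N + 29.381 N = 89.681 N; the sum is limited to 1 decimal place (3 s.f.).
Carrying full precision, 89.681 × 0.208 = 18.653648 N; 0.208 has 3 s.f., so the result keeps min(3, 3) = 3 s.f.
Rounded to 3 significant figures: 18.7 N.

18.7 N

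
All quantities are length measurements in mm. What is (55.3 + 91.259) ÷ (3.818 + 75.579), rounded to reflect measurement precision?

1.846

55.3 + 91.259 = 146.559, limited to 1 d.p. → 4 s.f.; 3.818 + 75.579 = 79.397, limited to 3 d.p. → 5 s.f.
Carrying full precision, 146.559 ÷ 79.397 = 1.84590097863…; keep min(4, 5) = 4 s.f.
Rounded to 4 significant figures: 1.846.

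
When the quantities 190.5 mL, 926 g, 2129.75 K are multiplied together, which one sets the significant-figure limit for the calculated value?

926 g

190.5 mL → 4 s.f.; 926 g → 3 s.f.; 2129.75 K → 6 s.f.
The fewest is 3 significant figures, from 926 g.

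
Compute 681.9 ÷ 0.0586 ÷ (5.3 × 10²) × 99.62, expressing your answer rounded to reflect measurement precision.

2.2 × 10³

681.9 ÷ 0.0586 ÷ (5.3 × 10²) × 99.62 = 2187.22641509…
Multiplication/division keeps the fewest significant figures: 681.9 → 4 s.f., 0.0586 → 3 s.f., 5.3 × 10² → 2 s.f., 99.62 → 4 s.f.; limit is 2.
Rounded to 2 significant figures: 2.2 × 10³.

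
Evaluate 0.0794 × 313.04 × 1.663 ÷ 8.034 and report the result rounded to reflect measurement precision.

0.0794 × 313.04 × 1.663 ÷ 8.034 = 5.14494526861…
Multiplication/division keeps the fewest significant figures: 0.0794 → 3 s.f., 313.04 → 5 s.f., 1.663 → 4 s.f., 8.034 → 4 s.f.; limit is 3.
Rounded to 3 significant figures: 5.14.

5.14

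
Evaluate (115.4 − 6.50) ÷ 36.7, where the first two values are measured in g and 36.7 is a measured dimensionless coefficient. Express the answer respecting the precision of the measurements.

115.4 g − 6.50 g = 108.90 g; the difference is limited to 1 decimal place (4 s.f.).
Carrying full precision, 108.90 ÷ 36.7 = 2.96730245232… g; 36.7 has 3 s.f., so the result keeps min(4, 3) = 3 s.f.
Rounded to 3 significant figures: 2.97 g.

2.97 g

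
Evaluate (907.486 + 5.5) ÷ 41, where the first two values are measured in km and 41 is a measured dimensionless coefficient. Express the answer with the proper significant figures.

907.486 km + 5.5 km = 912.986 km; the sum is limited to 1 decimal place (4 s.f.).
Carrying full precision, 912.986 ÷ 41 = 22.2679512195… km; 41 has 2 s.f., so the result keeps min(4, 2) = 2 s.f.
Rounded to 2 significant figures: 22 km.

22 km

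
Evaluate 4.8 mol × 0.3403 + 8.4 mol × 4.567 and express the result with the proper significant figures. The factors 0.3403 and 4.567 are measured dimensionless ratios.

4.8 × 0.3403 = 1.63344 → 1.6 mol (2 s.f., last digit at the 10^-1 place).
8.4 × 4.567 = 38.3628 → 38 mol (2 s.f., last digit at the 10^0 place).
Sum: 39.99624 mol; keep the coarser place, 10^0.
Result: 4.0 × 10^1 mol.

4.0 × 10^1 mol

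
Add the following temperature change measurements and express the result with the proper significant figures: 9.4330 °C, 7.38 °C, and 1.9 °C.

18.7 °C

9.4330 °C + 7.38 °C + 1.9 °C = 18.7130 °C.
Addition/subtraction keeps the fewest decimal places: 9.4330 → 4 decimal places, 7.38 → 2 decimal places, 1.9 → 1 decimal place; limit is 1.
Rounded to 1 decimal place: 18.7 °C.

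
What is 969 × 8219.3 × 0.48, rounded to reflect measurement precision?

3.8 × 10^6

969 × 8219.3 × 0.48 = 3822960.816
Multiplication/division keeps the fewest significant figures: 969 → 3 s.f., 8219.3 → 5 s.f., 0.48 → 2 s.f.; limit is 2.
Rounded to 2 significant figures: 3.8 × 10^6.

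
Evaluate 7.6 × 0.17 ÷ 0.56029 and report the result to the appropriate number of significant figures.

7.6 × 0.17 ÷ 0.56029 = 2.30594870513…
Multiplication/division keeps the fewest significant figures: 7.6 → 2 s.f., 0.17 → 2 s.f., 0.56029 → 5 s.f.; limit is 2.
Rounded to 2 significant figures: 2.3.

2.3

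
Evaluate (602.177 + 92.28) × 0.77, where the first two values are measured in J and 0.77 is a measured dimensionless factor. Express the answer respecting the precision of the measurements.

5.3 × 10^2 J

602.177 J + 92.28 J = 694.457 J; the sum is limited to 2 decimal places (5 s.f.).
Carrying full precision, 694.457 × 0.77 = 534.73189 J; 0.77 has 2 s.f., so the result keeps min(5, 2) = 2 s.f.
Rounded to 2 significant figures: 5.3 × 10^2 J.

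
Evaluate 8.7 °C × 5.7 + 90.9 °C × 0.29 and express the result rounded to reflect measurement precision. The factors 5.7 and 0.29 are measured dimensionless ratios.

8.7 × 5.7 = 49.59 → 5.0 × 10^1 °C (2 s.f., last digit at the 10^0 place).
90.9 × 0.29 = 26.361 → 26 °C (2 s.f., last digit at the 10^0 place).
Sum: 75.951 °C; keep the coarser place, 10^0.
Result: 76 °C.

76 °C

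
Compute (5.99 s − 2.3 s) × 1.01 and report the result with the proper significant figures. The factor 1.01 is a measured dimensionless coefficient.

3.7 s

5.99 s − 2.3 s = 3.69 s; the difference is limited to 1 decimal place (2 s.f.).
Carrying full precision, 3.69 × 1.01 = 3.7269 s; 1.01 has 3 s.f., so the result keeps min(2, 3) = 2 s.f.
Rounded to 2 significant figures: 3.7 s.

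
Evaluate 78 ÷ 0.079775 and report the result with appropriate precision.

78 ÷ 0.079775 = 977.749921655…
Multiplication/division keeps the fewest significant figures: 78 → 2 s.f., 0.079775 → 5 s.f.; limit is 2.
Rounded to 2 significant figures: 9.8 × 10².

9.8 × 10²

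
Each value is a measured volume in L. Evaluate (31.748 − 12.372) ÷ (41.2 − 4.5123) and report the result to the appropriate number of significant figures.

31.748 − 12.372 = 19.376, limited to 3 d.p. → 5 s.f.; 41.2 − 4.5123 = 36.6877, limited to 1 d.p. → 3 s.f.
Carrying full precision, 19.376 ÷ 36.6877 = 0.528133407109…; keep min(5, 3) = 3 s.f.
Rounded to 3 significant figures: 0.528.

0.528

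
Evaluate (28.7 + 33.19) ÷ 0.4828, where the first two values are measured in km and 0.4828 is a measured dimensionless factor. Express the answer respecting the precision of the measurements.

128 km

28.7 km + 33.19 km = 61.89 km; the sum is limited to 1 decimal place (3 s.f.).
Carrying full precision, 61.89 ÷ 0.4828 = 128.189726595… km; 0.4828 has 4 s.f., so the result keeps min(3, 4) = 3 s.f.
Rounded to 3 significant figures: 128 km.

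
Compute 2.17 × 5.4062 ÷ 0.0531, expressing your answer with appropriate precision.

2.17 × 5.4062 ÷ 0.0531 = 220.9313371…
Multiplication/division keeps the fewest significant figures: 2.17 → 3 s.f., 5.4062 → 5 s.f., 0.0531 → 3 s.f.; limit is 3.
Rounded to 3 significant figures: 221.

221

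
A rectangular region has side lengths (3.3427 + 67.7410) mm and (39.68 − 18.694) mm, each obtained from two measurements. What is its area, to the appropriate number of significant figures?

1492 mm²

3.3427 + 67.7410 = 71.0837, limited to 4 d.p. → 6 s.f.; 39.68 − 18.694 = 20.986, limited to 2 d.p. → 4 s.f.
Carrying full precision, 71.0837 × 20.986 = 1491.7625282; keep min(6, 4) = 4 s.f.
Rounded to 4 significant figures: 1492 mm².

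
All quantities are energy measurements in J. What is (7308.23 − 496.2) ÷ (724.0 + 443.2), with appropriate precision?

7308.23 − 496.2 = 6812.03, limited to 1 d.p. → 5 s.f.; 724.0 + 443.2 = 1167.2, limited to 1 d.p. → 5 s.f.
Carrying full precision, 6812.03 ÷ 1167.2 = 5.8362148732…; keep min(5, 5) = 5 s.f.
Rounded to 5 significant figures: 5.8362.

5.8362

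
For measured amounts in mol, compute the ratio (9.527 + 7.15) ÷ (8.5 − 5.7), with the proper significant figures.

6.0

9.527 + 7.15 = 16.677, limited to 2 d.p. → 4 s.f.; 8.5 − 5.7 = 2.8, limited to 1 d.p. → 2 s.f.
Carrying full precision, 16.677 ÷ 2.8 = 5.95607142857…; keep min(4, 2) = 2 s.f.
Rounded to 2 significant figures: 6.0.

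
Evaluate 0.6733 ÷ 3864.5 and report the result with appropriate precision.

1.742 × 10^-4

0.6733 ÷ 3864.5 = 0.000174226937508…
Multiplication/division keeps the fewest significant figures: 0.6733 → 4 s.f., 3864.5 → 5 s.f.; limit is 4.
Rounded to 4 significant figures: 1.742 × 10^-4.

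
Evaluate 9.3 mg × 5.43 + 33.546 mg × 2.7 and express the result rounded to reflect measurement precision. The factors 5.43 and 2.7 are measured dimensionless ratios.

9.3 × 5.43 = 50.499 → 50. mg (2 s.f., last digit at the 10^0 place).
33.546 × 2.7 = 90.5742 → 91 mg (2 s.f., last digit at the 10^0 place).
Sum: 141.0732 mg; keep the coarser place, 10^0.
Result: 141 mg.

141 mg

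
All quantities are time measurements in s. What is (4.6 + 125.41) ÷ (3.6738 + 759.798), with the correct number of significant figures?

0.1703

4.6 + 125.41 = 130.01, limited to 1 d.p. → 4 s.f.; 3.6738 + 759.798 = 763.4718, limited to 3 d.p. → 6 s.f.
Carrying full precision, 130.01 ÷ 763.4718 = 0.170287887516…; keep min(4, 6) = 4 s.f.
Rounded to 4 significant figures: 0.1703.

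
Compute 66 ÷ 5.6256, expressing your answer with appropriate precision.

12

66 ÷ 5.6256 = 11.7320819113…
Multiplication/division keeps the fewest significant figures: 66 → 2 s.f., 5.6256 → 5 s.f.; limit is 2.
Rounded to 2 significant figures: 12.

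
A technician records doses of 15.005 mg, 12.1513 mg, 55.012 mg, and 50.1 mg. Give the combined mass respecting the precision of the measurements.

132.3 mg

15.005 mg + 12.1513 mg + 55.012 mg + 50.1 mg = 132.2683 mg.
Addition/subtraction keeps the fewest decimal places: 15.005 → 3 decimal places, 12.1513 → 4 decimal places, 55.012 → 3 decimal places, 50.1 → 1 decimal place; limit is 1.
Rounded to 1 decimal place: 132.3 mg.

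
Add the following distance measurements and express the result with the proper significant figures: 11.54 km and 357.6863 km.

11.54 km + 357.6863 km = 369.2263 km.
Addition/subtraction keeps the fewest decimal places: 11.54 → 2 decimal places, 357.6863 → 4 decimal places; limit is 2.
Rounded to 2 decimal places: 369.23 km.

369.23 km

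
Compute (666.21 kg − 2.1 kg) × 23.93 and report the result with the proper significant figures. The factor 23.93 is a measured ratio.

666.21 kg − 2.1 kg = 664.11 kg; the difference is limited to 1 decimal place (4 s.f.).
Carrying full precision, 664.11 × 23.93 = 15892.1523 kg; 23.93 has 4 s.f., so the result keeps min(4, 4) = 4 s.f.
Rounded to 4 significant figures: 1.589 × 10^4 kg.

1.589 × 10^4 kg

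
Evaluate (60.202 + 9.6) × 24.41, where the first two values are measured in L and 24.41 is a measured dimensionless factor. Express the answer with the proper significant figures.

1.70 × 10³ L

60.202 L + 9.6 L = 69.802 L; the sum is limited to 1 decimal place (3 s.f.).
Carrying full precision, 69.802 × 24.41 = 1703.86682 L; 24.41 has 4 s.f., so the result keeps min(3, 4) = 3 s.f.
Rounded to 3 significant figures: 1.70 × 10³ L.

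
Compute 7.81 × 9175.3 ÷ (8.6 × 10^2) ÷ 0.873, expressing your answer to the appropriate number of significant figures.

7.81 × 9175.3 ÷ (8.6 × 10^2) ÷ 0.873 = 95.4461932923…
Multiplication/division keeps the fewest significant figures: 7.81 → 3 s.f., 9175.3 → 5 s.f., 8.6 × 10^2 → 2 s.f., 0.873 → 3 s.f.; limit is 2.
Rounded to 2 significant figures: 95.

95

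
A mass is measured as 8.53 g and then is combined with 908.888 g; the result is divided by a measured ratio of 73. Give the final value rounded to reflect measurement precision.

13 g

8.53 g + 908.888 g = 917.418 g; the sum is limited to 2 decimal places (5 s.f.).
Carrying full precision, 917.418 ÷ 73 = 12.567369863… g; 73 has 2 s.f., so the result keeps min(5, 2) = 2 s.f.
Rounded to 2 significant figures: 13 g.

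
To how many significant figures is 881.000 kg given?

881.000: trailing zeros after a decimal point are significant.

6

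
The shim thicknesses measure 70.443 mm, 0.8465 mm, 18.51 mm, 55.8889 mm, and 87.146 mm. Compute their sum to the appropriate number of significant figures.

232.83 mm

70.443 mm + 0.8465 mm + 18.51 mm + 55.8889 mm + 87.146 mm = 232.8344 mm.
Addition/subtraction keeps the fewest decimal places: 70.443 → 3 decimal places, 0.8465 → 4 decimal places, 18.51 → 2 decimal places, 55.8889 → 4 decimal places, 87.146 → 3 decimal places; limit is 2.
Rounded to 2 decimal places: 232.83 mm.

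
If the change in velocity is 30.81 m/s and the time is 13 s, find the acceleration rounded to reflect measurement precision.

acceleration = 30.81 m/s ÷ 13 s = 2.37 m/s².
30.81 has 4 significant figures; 13 has 2.
Division/multiplication keeps the fewest: 2 significant figures.
Rounded: 2.4 m/s².

2.4 m/s²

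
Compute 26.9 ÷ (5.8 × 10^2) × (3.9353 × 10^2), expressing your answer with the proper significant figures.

26.9 ÷ (5.8 × 10^2) × (3.9353 × 10^2) = 18.25165
Multiplication/division keeps the fewest significant figures: 26.9 → 3 s.f., 5.8 × 10^2 → 2 s.f., 3.9353 × 10^2 → 5 s.f.; limit is 2.
Rounded to 2 significant figures: 18.

18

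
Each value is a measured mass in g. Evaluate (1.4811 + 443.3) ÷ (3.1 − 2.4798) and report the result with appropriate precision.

7 × 10^2

1.4811 + 443.3 = 444.7811, limited to 1 d.p. → 4 s.f.; 3.1 − 2.4798 = 0.6202, limited to 1 d.p. → 1 s.f.
Carrying full precision, 444.7811 ÷ 0.6202 = 717.157529829…; keep min(4, 1) = 1 s.f.
Rounded to 1 significant figure: 7 × 10^2.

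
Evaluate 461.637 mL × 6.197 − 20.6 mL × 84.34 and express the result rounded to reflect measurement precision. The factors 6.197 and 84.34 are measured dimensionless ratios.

461.637 × 6.197 = 2860.764489 → 2861 mL (4 s.f., last digit at the 10^0 place).
20.6 × 84.34 = 1737.404 → 1.74 × 10^3 mL (3 s.f., last digit at the 10^1 place).
Difference: 1123.360489 mL; keep the coarser place, 10^1.
Result: 1.12 × 10^3 mL.

1.12 × 10^3 mL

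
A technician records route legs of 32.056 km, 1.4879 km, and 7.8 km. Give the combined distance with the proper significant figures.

32.056 km + 1.4879 km + 7.8 km = 41.3439 km.
Addition/subtraction keeps the fewest decimal places: 32.056 → 3 decimal places, 1.4879 → 4 decimal places, 7.8 → 1 decimal place; limit is 1.
Rounded to 1 decimal place: 41.3 km.

41.3 km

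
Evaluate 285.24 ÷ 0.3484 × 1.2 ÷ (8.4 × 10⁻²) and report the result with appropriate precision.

1.2 × 10⁴

285.24 ÷ 0.3484 × 1.2 ÷ (8.4 × 10⁻²) = 11695.9160243…
Multiplication/division keeps the fewest significant figures: 285.24 → 5 s.f., 0.3484 → 4 s.f., 1.2 → 2 s.f., 8.4 × 10⁻² → 2 s.f.; limit is 2.
Rounded to 2 significant figures: 1.2 × 10⁴.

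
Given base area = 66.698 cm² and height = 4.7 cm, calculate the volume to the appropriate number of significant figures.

3.1 × 10² cm³

volume = 66.698 cm² × 4.7 cm = 313.4806 cm³.
66.698 has 5 significant figures; 4.7 has 2.
Division/multiplication keeps the fewest: 2 significant figures.
Rounded: 3.1 × 10² cm³.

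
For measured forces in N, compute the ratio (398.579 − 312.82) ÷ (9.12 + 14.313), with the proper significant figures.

3.660

398.579 − 312.82 = 85.759, limited to 2 d.p. → 4 s.f.; 9.12 + 14.313 = 23.433, limited to 2 d.p. → 4 s.f.
Carrying full precision, 85.759 ÷ 23.433 = 3.65975333931…; keep min(4, 4) = 4 s.f.
Rounded to 4 significant figures: 3.660.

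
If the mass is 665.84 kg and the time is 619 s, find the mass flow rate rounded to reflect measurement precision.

mass flow rate = 665.84 kg ÷ 619 s = 1.07567043619… kg/s.
665.84 has 5 significant figures; 619 has 3.
Division/multiplication keeps the fewest: 3 significant figures.
Rounded: 1.08 kg/s.

1.08 kg/s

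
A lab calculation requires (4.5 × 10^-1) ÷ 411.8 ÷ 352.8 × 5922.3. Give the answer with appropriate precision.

0.018

(4.5 × 10^-1) ÷ 411.8 ÷ 352.8 × 5922.3 = 0.0183437447344…
Multiplication/division keeps the fewest significant figures: 4.5 × 10^-1 → 2 s.f., 411.8 → 4 s.f., 352.8 → 4 s.f., 5922.3 → 5 s.f.; limit is 2.
Rounded to 2 significant figures: 0.018.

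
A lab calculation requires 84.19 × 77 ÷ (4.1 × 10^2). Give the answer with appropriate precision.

84.19 × 77 ÷ (4.1 × 10^2) = 15.8112926829…
Multiplication/division keeps the fewest significant figures: 84.19 → 4 s.f., 77 → 2 s.f., 4.1 × 10^2 → 2 s.f.; limit is 2.
Rounded to 2 significant figures: 16.

16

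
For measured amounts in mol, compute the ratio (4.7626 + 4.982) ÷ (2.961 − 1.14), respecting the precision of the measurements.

4.7626 + 4.982 = 9.7446, limited to 3 d.p. → 4 s.f.; 2.961 − 1.14 = 1.821, limited to 2 d.p. → 3 s.f.
Carrying full precision, 9.7446 ÷ 1.821 = 5.35123558484…; keep min(4, 3) = 3 s.f.
Rounded to 3 significant figures: 5.35.

5.35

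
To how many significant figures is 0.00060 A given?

0.00060: leading zeros are not significant; trailing zeros after a decimal point are significant.

2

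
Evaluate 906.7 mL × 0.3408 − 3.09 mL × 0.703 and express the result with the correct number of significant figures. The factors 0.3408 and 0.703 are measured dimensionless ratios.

306.8 mL

906.7 × 0.3408 = 309.00336 → 309.0 mL (4 s.f., last digit at the 10^-1 place).
3.09 × 0.703 = 2.17227 → 2.17 mL (3 s.f., last digit at the 10^-2 place).
Difference: 306.83109 mL; keep the coarser place, 10^-1.
Result: 306.8 mL.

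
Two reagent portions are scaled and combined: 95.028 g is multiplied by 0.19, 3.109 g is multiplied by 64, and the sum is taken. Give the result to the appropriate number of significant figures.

2.2 × 10^2 g

95.028 × 0.19 = 18.05532 → 18 g (2 s.f., last digit at the 10^0 place).
3.109 × 64 = 198.976 → 2.0 × 10^2 g (2 s.f., last digit at the 10^1 place).
Sum: 217.03132 g; keep the coarser place, 10^1.
Result: 2.2 × 10^2 g.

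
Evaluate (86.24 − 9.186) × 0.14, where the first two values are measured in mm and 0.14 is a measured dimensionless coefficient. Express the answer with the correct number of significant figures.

86.24 mm − 9.186 mm = 77.054 mm; the difference is limited to 2 decimal places (4 s.f.).
Carrying full precision, 77.054 × 0.14 = 10.78756 mm; 0.14 has 2 s.f., so the result keeps min(4, 2) = 2 s.f.
Rounded to 2 significant figures: 11 mm.

11 mm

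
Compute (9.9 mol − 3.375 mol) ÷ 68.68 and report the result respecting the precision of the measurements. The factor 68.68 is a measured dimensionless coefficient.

9.9 mol − 3.375 mol = 6.525 mol; the difference is limited to 1 decimal place (2 s.f.).
Carrying full precision, 6.525 ÷ 68.68 = 0.0950058241118… mol; 68.68 has 4 s.f., so the result keeps min(2, 4) = 2 s.f.
Rounded to 2 significant figures: 0.095 mol.

0.095 mol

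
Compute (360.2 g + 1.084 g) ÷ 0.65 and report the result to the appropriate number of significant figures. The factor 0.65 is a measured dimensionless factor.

5.6 × 10^2 g

360.2 g + 1.084 g = 361.284 g; the sum is limited to 1 decimal place (4 s.f.).
Carrying full precision, 361.284 ÷ 0.65 = 555.821538462… g; 0.65 has 2 s.f., so the result keeps min(4, 2) = 2 s.f.
Rounded to 2 significant figures: 5.6 × 10^2 g.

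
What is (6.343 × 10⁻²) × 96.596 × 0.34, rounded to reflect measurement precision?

2.1

(6.343 × 10⁻²) × 96.596 × 0.34 = 2.0832086552
Multiplication/division keeps the fewest significant figures: 6.343 × 10⁻² → 4 s.f., 96.596 → 5 s.f., 0.34 → 2 s.f.; limit is 2.
Rounded to 2 significant figures: 2.1.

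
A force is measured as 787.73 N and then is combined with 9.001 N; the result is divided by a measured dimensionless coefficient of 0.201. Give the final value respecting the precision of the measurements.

3.96 × 10^3 N

787.73 N + 9.001 N = 796.731 N; the sum is limited to 2 decimal places (5 s.f.).
Carrying full precision, 796.731 ÷ 0.201 = 3963.8358209… N; 0.201 has 3 s.f., so the result keeps min(5, 3) = 3 s.f.
Rounded to 3 significant figures: 3.96 × 10^3 N.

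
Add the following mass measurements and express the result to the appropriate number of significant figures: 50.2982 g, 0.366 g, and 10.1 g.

50.2982 g + 0.366 g + 10.1 g = 60.7642 g.
Addition/subtraction keeps the fewest decimal places: 50.2982 → 4 decimal places, 0.366 → 3 decimal places, 10.1 → 1 decimal place; limit is 1.
Rounded to 1 decimal place: 60.8 g.

60.8 g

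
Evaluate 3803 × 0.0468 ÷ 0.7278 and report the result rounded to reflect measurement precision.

245

3803 × 0.0468 ÷ 0.7278 = 244.545754328…
Multiplication/division keeps the fewest significant figures: 3803 → 4 s.f., 0.0468 → 3 s.f., 0.7278 → 4 s.f.; limit is 3.
Rounded to 3 significant figures: 245.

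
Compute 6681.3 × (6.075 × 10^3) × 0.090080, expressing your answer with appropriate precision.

6681.3 × (6.075 × 10^3) × 0.090080 = 3656247.8868
Multiplication/division keeps the fewest significant figures: 6681.3 → 5 s.f., 6.075 × 10^3 → 4 s.f., 0.090080 → 5 s.f.; limit is 4.
Rounded to 4 significant figures: 3.656 × 10^6.

3.656 × 10^6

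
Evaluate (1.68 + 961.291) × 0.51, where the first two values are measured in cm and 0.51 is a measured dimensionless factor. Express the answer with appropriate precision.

1.68 cm + 961.291 cm = 962.971 cm; the sum is limited to 2 decimal places (5 s.f.).
Carrying full precision, 962.971 × 0.51 = 491.11521 cm; 0.51 has 2 s.f., so the result keeps min(5, 2) = 2 s.f.
Rounded to 2 significant figures: 4.9 × 10² cm.

4.9 × 10² cm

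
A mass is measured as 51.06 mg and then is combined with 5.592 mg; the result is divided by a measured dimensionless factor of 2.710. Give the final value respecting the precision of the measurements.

20.90 mg

51.06 mg + 5.592 mg = 56.652 mg; the sum is limited to 2 decimal places (4 s.f.).
Carrying full precision, 56.652 ÷ 2.710 = 20.904797048… mg; 2.710 has 4 s.f., so the result keeps min(4, 4) = 4 s.f.
Rounded to 4 significant figures: 20.90 mg.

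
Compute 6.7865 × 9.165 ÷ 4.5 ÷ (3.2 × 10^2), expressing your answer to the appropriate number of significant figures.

6.7865 × 9.165 ÷ 4.5 ÷ (3.2 × 10^2) = 0.0431932447917…
Multiplication/division keeps the fewest significant figures: 6.7865 → 5 s.f., 9.165 → 4 s.f., 4.5 → 2 s.f., 3.2 × 10^2 → 2 s.f.; limit is 2.
Rounded to 2 significant figures: 0.043.

0.043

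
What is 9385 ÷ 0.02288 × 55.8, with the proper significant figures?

2.29 × 10^7

9385 ÷ 0.02288 × 55.8 = 22888243.007…
Multiplication/division keeps the fewest significant figures: 9385 → 4 s.f., 0.02288 → 4 s.f., 55.8 → 3 s.f.; limit is 3.
Rounded to 3 significant figures: 2.29 × 10^7.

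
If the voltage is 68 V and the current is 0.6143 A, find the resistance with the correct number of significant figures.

1.1 × 10² Ω

resistance = 68 V ÷ 0.6143 A = 110.695100114… Ω.
68 has 2 significant figures; 0.6143 has 4.
Division/multiplication keeps the fewest: 2 significant figures.
Rounded: 1.1 × 10² Ω.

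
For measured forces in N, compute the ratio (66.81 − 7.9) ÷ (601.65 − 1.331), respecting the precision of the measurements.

66.81 − 7.9 = 58.91, limited to 1 d.p. → 3 s.f.; 601.65 − 1.331 = 600.319, limited to 2 d.p. → 5 s.f.
Carrying full precision, 58.91 ÷ 600.319 = 0.0981311602665…; keep min(3, 5) = 3 s.f.
Rounded to 3 significant figures: 0.0981.

0.0981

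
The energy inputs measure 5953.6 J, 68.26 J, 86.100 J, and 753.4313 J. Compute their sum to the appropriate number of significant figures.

6.8614 × 10^3 J

5953.6 J + 68.26 J + 86.100 J + 753.4313 J = 6861.3913 J.
Addition/subtraction keeps the fewest decimal places: 5953.6 → 1 decimal place, 68.26 → 2 decimal places, 86.100 → 3 decimal places, 753.4313 → 4 decimal places; limit is 1.
Rounded to 1 decimal place: 6.8614 × 10^3 J.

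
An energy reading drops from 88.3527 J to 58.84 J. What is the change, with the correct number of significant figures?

29.51 J

88.3527 J − 58.84 J = 29.5127 J.
Addition/subtraction keeps the fewest decimal places: 88.3527 → 4 decimal places, 58.84 → 2 decimal places; limit is 2.
Rounded to 2 decimal places: 29.51 J.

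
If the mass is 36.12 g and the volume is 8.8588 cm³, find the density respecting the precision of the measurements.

density = 36.12 g ÷ 8.8588 cm³ = 4.07730166614… g/cm³.
36.12 has 4 significant figures; 8.8588 has 5.
Division/multiplication keeps the fewest: 4 significant figures.
Rounded: 4.077 g/cm³.

4.077 g/cm³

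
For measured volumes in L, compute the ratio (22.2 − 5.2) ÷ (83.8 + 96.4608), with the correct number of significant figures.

22.2 − 5.2 = 17.0, limited to 1 d.p. → 3 s.f.; 83.8 + 96.4608 = 180.2608, limited to 1 d.p. → 4 s.f.
Carrying full precision, 17.0 ÷ 180.2608 = 0.0943078029167…; keep min(3, 4) = 3 s.f.
Rounded to 3 significant figures: 0.0943.

0.0943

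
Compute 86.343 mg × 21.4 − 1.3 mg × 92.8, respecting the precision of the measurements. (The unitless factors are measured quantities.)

86.343 × 21.4 = 1847.7402 → 1.85 × 10^3 mg (3 s.f., last digit at the 10^1 place).
1.3 × 92.8 = 120.64 → 1.2 × 10^2 mg (2 s.f., last digit at the 10^1 place).
Difference: 1727.1002 mg; keep the coarser place, 10^1.
Result: 1.73 × 10^3 mg.

1.73 × 10^3 mg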